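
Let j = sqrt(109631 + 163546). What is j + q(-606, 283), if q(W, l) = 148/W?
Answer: -74/303 + 3*sqrt(30353) ≈ 522.42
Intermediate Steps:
j = 3*sqrt(30353) (j = sqrt(273177) = 3*sqrt(30353) ≈ 522.66)
j + q(-606, 283) = 3*sqrt(30353) + 148/(-606) = 3*sqrt(30353) + 148*(-1/606) = 3*sqrt(30353) - 74/303 = -74/303 + 3*sqrt(30353)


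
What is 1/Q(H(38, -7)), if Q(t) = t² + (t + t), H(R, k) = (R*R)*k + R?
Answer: 1/101384760 ≈ 9.8634e-9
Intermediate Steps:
H(R, k) = R + k*R² (H(R, k) = R²*k + R = k*R² + R = R + k*R²)
Q(t) = t² + 2*t
1/Q(H(38, -7)) = 1/((38*(1 + 38*(-7)))*(2 + 38*(1 + 38*(-7)))) = 1/((38*(1 - 266))*(2 + 38*(1 - 266))) = 1/((38*(-265))*(2 + 38*(-265))) = 1/(-10070*(2 - 10070)) = 1/(-10070*(-10068)) = 1/101384760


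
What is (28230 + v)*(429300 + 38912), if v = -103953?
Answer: -35454417276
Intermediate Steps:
(28230 + v)*(429300 + 38912) = (28230 - 103953)*(429300 + 38912) = -75723*468212 = -35454417276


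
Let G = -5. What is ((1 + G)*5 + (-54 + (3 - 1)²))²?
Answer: 4900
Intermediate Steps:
((1 + G)*5 + (-54 + (3 - 1)²))² = ((1 - 5)*5 + (-54 + (3 - 1)²))² = (-4*5 + (-54 + 2²))² = (-20 + (-54 + 4))² = (-20 - 50)² = (-70)² = 4900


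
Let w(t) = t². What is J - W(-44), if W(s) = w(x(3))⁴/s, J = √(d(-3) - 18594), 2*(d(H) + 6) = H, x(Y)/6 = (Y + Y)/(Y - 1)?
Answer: 2754990144/11 + I*√74406/2 ≈ 2.5045e+8 + 136.39*I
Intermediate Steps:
x(Y) = 12*Y/(-1 + Y) (x(Y) = 6*((Y + Y)/(Y - 1)) = 6*((2*Y)/(-1 + Y)) = 6*(2*Y/(-1 + Y)) = 12*Y/(-1 + Y))
d(H) = -6 + H/2
J = I*√74406/2 (J = √((-6 + (½)*(-3)) - 18594) = √((-6 - 3/2) - 18594) = √(-15/2 - 18594) = √(-37203/2) = I*√74406/2 ≈ 136.39*I)
W(s) = 11019960576/s (W(s) = ((12*3/(-1 + 3))²)⁴/s = ((12*3/2)²)⁴/s = ((12*3*(½))²)⁴/s = (18²)⁴/s = 324⁴/s = 11019960576/s)
J - W(-44) = I*√74406/2 - 11019960576/(-44) = I*√74406/2 - 11019960576*(-1)/44 = I*√74406/2 - 1*(-2754990144/11) = I*√74406/2 + 2754990144/11 = 2754990144/11 + I*√74406/2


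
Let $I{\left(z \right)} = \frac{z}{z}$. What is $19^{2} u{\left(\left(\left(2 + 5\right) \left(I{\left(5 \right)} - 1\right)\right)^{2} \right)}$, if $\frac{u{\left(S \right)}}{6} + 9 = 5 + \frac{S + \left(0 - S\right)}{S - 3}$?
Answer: $-8664$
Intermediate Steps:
$I{\left(z \right)} = 1$
$u{\left(S \right)} = -24$ ($u{\left(S \right)} = -54 + 6 \left(5 + \frac{S + \left(0 - S\right)}{S - 3}\right) = -54 + 6 \left(5 + \frac{S - S}{-3 + S}\right) = -54 + 6 \left(5 + \frac{0}{-3 + S}\right) = -54 + 6 \left(5 + 0\right) = -54 + 6 \cdot 5 = -54 + 30 = -24$)
$19^{2} u{\left(\left(\left(2 + 5\right) \left(I{\left(5 \right)} - 1\right)\right)^{2} \right)} = 19^{2} \left(-24\right) = 361 \left(-24\right) = -8664$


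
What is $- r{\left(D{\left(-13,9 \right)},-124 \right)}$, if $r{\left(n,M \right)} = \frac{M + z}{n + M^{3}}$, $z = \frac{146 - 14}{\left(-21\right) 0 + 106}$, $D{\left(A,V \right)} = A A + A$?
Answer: $- \frac{3253}{50521402} \approx -6.4388 \cdot 10^{-5}$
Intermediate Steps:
$D{\left(A,V \right)} = A + A^{2}$ ($D{\left(A,V \right)} = A^{2} + A = A + A^{2}$)
$z = \frac{66}{53}$ ($z = \frac{132}{0 + 106} = \frac{132}{106} = 132 \cdot \frac{1}{106} = \frac{66}{53} \approx 1.2453$)
$r{\left(n,M \right)} = \frac{\frac{66}{53} + M}{n + M^{3}}$ ($r{\left(n,M \right)} = \frac{M + \frac{66}{53}}{n + M^{3}} = \frac{\frac{66}{53} + M}{n + M^{3}}$)
$- r{\left(D{\left(-13,9 \right)},-124 \right)} = - \frac{\frac{66}{53} - 124}{- 13 \left(1 - 13\right) + \left(-124\right)^{3}} = - \frac{-6506}{\left(\left(-13\right) \left(-12\right) - 1906624\right) 53} = - \frac{-6506}{\left(156 - 1906624\right) 53} = - \frac{-6506}{\left(-1906468\right) 53} = - \frac{\left(-1\right) \left(-6506\right)}{1906468 \cdot 53} = \left(-1\right) \frac{3253}{50521402} = - \frac{3253}{50521402}$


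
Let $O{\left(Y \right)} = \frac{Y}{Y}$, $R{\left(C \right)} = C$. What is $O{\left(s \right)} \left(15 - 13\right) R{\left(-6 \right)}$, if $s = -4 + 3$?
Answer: $-12$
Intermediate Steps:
$s = -1$
$O{\left(Y \right)} = 1$
$O{\left(s \right)} \left(15 - 13\right) R{\left(-6 \right)} = 1 \left(15 - 13\right) \left(-6\right) = 1 \cdot 2 \left(-6\right) = 2 \left(-6\right) = -12$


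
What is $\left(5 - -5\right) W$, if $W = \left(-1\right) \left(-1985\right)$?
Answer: $19850$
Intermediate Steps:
$W = 1985$
$\left(5 - -5\right) W = \left(5 - -5\right) 1985 = \left(5 + 5\right) 1985 = 10 \cdot 1985 = 19850$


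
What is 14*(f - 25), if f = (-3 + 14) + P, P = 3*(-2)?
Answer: -280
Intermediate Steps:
P = -6
f = 5 (f = (-3 + 14) - 6 = 11 - 6 = 5)
14*(f - 25) = 14*(5 - 25) = 14*(-20) = -280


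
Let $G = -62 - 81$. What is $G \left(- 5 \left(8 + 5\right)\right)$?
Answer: $9295$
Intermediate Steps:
$G = -143$ ($G = -62 - 81 = -143$)
$G \left(- 5 \left(8 + 5\right)\right) = - 143 \left(- 5 \left(8 + 5\right)\right) = - 143 \left(\left(-5\right) 13\right) = \left(-143\right) \left(-65\right) = 9295$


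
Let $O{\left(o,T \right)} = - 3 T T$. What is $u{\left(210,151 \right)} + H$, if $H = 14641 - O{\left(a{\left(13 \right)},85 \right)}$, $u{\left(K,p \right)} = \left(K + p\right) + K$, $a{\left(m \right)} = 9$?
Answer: $36887$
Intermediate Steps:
$u{\left(K,p \right)} = p + 2 K$
$O{\left(o,T \right)} = - 3 T^{2}$
$H = 36316$ ($H = 14641 - - 3 \cdot 85^{2} = 14641 - \left(-3\right) 7225 = 14641 - -21675 = 14641 + 21675 = 36316$)
$u{\left(210,151 \right)} + H = \left(151 + 2 \cdot 210\right) + 36316 = \left(151 + 420\right) + 36316 = 571 + 36316 = 36887$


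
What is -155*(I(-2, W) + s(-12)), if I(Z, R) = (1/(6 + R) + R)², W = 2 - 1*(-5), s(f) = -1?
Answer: -1285725/169 ≈ -7607.8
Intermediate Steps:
W = 7 (W = 2 + 5 = 7)
I(Z, R) = (R + 1/(6 + R))²
-155*(I(-2, W) + s(-12)) = -155*((1 + 7² + 6*7)²/(6 + 7)² - 1) = -155*((1 + 49 + 42)²/13² - 1) = -155*((1/169)*92² - 1) = -155*((1/169)*8464 - 1) = -155*(8464/169 - 1) = -155*8295/169 = -1285725/169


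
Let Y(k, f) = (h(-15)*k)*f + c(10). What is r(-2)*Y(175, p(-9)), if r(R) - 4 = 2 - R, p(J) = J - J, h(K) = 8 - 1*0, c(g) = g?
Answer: 80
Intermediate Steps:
h(K) = 8 (h(K) = 8 + 0 = 8)
p(J) = 0
Y(k, f) = 10 + 8*f*k (Y(k, f) = (8*k)*f + 10 = 8*f*k + 10 = 10 + 8*f*k)
r(R) = 6 - R (r(R) = 4 + (2 - R) = 6 - R)
r(-2)*Y(175, p(-9)) = (6 - 1*(-2))*(10 + 8*0*175) = (6 + 2)*(10 + 0) = 8*10 = 80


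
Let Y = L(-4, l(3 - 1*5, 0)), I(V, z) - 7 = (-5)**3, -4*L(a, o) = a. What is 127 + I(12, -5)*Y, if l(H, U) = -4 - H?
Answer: 9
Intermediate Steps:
L(a, o) = -a/4
I(V, z) = -118 (I(V, z) = 7 + (-5)**3 = 7 - 125 = -118)
Y = 1 (Y = -1/4*(-4) = 1)
127 + I(12, -5)*Y = 127 - 118*1 = 127 - 118 = 9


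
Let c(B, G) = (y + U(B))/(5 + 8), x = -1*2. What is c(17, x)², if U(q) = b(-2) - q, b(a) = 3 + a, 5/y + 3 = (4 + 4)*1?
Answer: 225/169 ≈ 1.3314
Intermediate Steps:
y = 1 (y = 5/(-3 + (4 + 4)*1) = 5/(-3 + 8*1) = 5/(-3 + 8) = 5/5 = 5*(⅕) = 1)
x = -2
U(q) = 1 - q (U(q) = (3 - 2) - q = 1 - q)
c(B, G) = 2/13 - B/13 (c(B, G) = (1 + (1 - B))/(5 + 8) = (2 - B)/13 = (2 - B)*(1/13) = 2/13 - B/13)
c(17, x)² = (2/13 - 1/13*17)² = (2/13 - 17/13)² = (-15/13)² = 225/169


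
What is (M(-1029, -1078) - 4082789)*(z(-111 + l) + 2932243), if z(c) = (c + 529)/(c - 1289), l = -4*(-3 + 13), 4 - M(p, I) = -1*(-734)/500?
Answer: -239434419391125523/20000 ≈ -1.1972e+13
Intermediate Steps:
M(p, I) = 633/250 (M(p, I) = 4 - (-1*(-734))/500 = 4 - 734/500 = 4 - 1*367/250 = 4 - 367/250 = 633/250)
l = -40 (l = -4*10 = -40)
z(c) = (529 + c)/(-1289 + c)
(M(-1029, -1078) - 4082789)*(z(-111 + l) + 2932243) = (633/250 - 4082789)*((529 + (-111 - 40))/(-1289 + (-111 - 40)) + 2932243) = -1020696617*((529 - 151)/(-1289 - 151) + 2932243)/250 = -1020696617*(378/(-1440) + 2932243)/250 = -1020696617*(-1/1440*378 + 2932243)/250 = -1020696617*(-21/80 + 2932243)/250 = -1020696617/250*234579419/80 = -239434419391125523/20000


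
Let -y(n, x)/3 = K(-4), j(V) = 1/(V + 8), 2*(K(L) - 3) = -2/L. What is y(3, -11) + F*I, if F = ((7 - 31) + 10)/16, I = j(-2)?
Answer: -475/48 ≈ -9.8958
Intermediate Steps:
K(L) = 3 - 1/L (K(L) = 3 + (-2/L)/2 = 3 - 1/L)
j(V) = 1/(8 + V)
y(n, x) = -39/4 (y(n, x) = -3*(3 - 1/(-4)) = -3*(3 - 1*(-¼)) = -3*(3 + ¼) = -3*13/4 = -39/4)
I = ⅙ (I = 1/(8 - 2) = 1/6 = ⅙ ≈ 0.16667)
F = -7/8 (F = (-24 + 10)*(1/16) = -14*1/16 = -7/8 ≈ -0.87500)
y(3, -11) + F*I = -39/4 - 7/8*⅙ = -39/4 - 7/48 = -475/48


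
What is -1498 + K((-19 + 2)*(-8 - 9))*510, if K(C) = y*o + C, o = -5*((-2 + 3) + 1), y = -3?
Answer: 161192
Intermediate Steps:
o = -10 (o = -5*(1 + 1) = -5*2 = -10)
K(C) = 30 + C (K(C) = -3*(-10) + C = 30 + C)
-1498 + K((-19 + 2)*(-8 - 9))*510 = -1498 + (30 + (-19 + 2)*(-8 - 9))*510 = -1498 + (30 - 17*(-17))*510 = -1498 + (30 + 289)*510 = -1498 + 319*510 = -1498 + 162690 = 161192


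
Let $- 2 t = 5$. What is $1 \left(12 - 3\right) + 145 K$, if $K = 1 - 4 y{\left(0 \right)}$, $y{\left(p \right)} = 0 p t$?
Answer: $154$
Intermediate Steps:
$t = - \frac{5}{2}$ ($t = \left(- \frac{1}{2}\right) 5 = - \frac{5}{2} \approx -2.5$)
$y{\left(p \right)} = 0$ ($y{\left(p \right)} = 0 p \left(- \frac{5}{2}\right) = 0 \left(- \frac{5}{2}\right) = 0$)
$K = 1$ ($K = 1 - 0 = 1 + 0 = 1$)
$1 \left(12 - 3\right) + 145 K = 1 \left(12 - 3\right) + 145 \cdot 1 = 1 \cdot 9 + 145 = 9 + 145 = 154$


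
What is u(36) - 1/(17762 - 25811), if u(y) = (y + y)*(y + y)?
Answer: 41726017/8049 ≈ 5184.0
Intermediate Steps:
u(y) = 4*y**2 (u(y) = (2*y)*(2*y) = 4*y**2)
u(36) - 1/(17762 - 25811) = 4*36**2 - 1/(17762 - 25811) = 4*1296 - 1/(-8049) = 5184 - 1*(-1/8049) = 5184 + 1/8049 = 41726017/8049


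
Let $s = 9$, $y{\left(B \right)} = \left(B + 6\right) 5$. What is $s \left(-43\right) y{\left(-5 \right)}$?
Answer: $-1935$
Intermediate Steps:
$y{\left(B \right)} = 30 + 5 B$ ($y{\left(B \right)} = \left(6 + B\right) 5 = 30 + 5 B$)
$s \left(-43\right) y{\left(-5 \right)} = 9 \left(-43\right) \left(30 + 5 \left(-5\right)\right) = - 387 \left(30 - 25\right) = \left(-387\right) 5 = -1935$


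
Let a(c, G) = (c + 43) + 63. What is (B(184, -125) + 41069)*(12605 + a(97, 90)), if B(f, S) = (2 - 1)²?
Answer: 526024560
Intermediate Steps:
a(c, G) = 106 + c (a(c, G) = (43 + c) + 63 = 106 + c)
B(f, S) = 1 (B(f, S) = 1² = 1)
(B(184, -125) + 41069)*(12605 + a(97, 90)) = (1 + 41069)*(12605 + (106 + 97)) = 41070*(12605 + 203) = 41070*12808 = 526024560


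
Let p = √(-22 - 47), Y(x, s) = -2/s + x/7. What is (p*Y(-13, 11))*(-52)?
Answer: 8164*I*√69/77 ≈ 880.72*I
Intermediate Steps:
Y(x, s) = -2/s + x/7 (Y(x, s) = -2/s + x*(⅐) = -2/s + x/7)
p = I*√69 (p = √(-69) = I*√69 ≈ 8.3066*I)
(p*Y(-13, 11))*(-52) = ((I*√69)*(-2/11 + (⅐)*(-13)))*(-52) = ((I*√69)*(-2*1/11 - 13/7))*(-52) = ((I*√69)*(-2/11 - 13/7))*(-52) = ((I*√69)*(-157/77))*(-52) = -157*I*√69/77*(-52) = 8164*I*√69/77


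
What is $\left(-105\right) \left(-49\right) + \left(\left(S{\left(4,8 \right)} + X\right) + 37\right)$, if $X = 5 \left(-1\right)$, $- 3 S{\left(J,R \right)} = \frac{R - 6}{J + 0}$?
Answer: $\frac{31061}{6} \approx 5176.8$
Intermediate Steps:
$S{\left(J,R \right)} = - \frac{-6 + R}{3 J}$ ($S{\left(J,R \right)} = - \frac{\left(R - 6\right) \frac{1}{J + 0}}{3} = - \frac{\left(-6 + R\right) \frac{1}{J}}{3} = - \frac{\frac{1}{J} \left(-6 + R\right)}{3} = - \frac{-6 + R}{3 J}$)
$X = -5$
$\left(-105\right) \left(-49\right) + \left(\left(S{\left(4,8 \right)} + X\right) + 37\right) = \left(-105\right) \left(-49\right) + \left(\left(\frac{6 - 8}{3 \cdot 4} - 5\right) + 37\right) = 5145 + \left(\left(\frac{1}{3} \cdot \frac{1}{4} \left(6 - 8\right) - 5\right) + 37\right) = 5145 + \left(\left(\frac{1}{3} \cdot \frac{1}{4} \left(-2\right) - 5\right) + 37\right) = 5145 + \left(\left(- \frac{1}{6} - 5\right) + 37\right) = 5145 + \left(- \frac{31}{6} + 37\right) = 5145 + \frac{191}{6} = \frac{31061}{6}$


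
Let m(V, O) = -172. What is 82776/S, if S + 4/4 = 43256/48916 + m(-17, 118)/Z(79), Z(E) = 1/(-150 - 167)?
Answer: 337422568/222257527 ≈ 1.5182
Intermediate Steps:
Z(E) = -1/317 (Z(E) = 1/(-317) = -1/317)
S = 666772581/12229 (S = -1 + (43256/48916 - 172/(-1/317)) = -1 + (43256*(1/48916) - 172*(-317)) = -1 + (10814/12229 + 54524) = -1 + 666784810/12229 = 666772581/12229 ≈ 54524.)
82776/S = 82776/(666772581/12229) = 82776*(12229/666772581) = 337422568/222257527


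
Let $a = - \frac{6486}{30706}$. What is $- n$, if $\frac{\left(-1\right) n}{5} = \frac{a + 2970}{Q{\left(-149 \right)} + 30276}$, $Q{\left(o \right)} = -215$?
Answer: $\frac{227975835}{461526533} \approx 0.49396$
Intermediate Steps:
$a = - \frac{3243}{15353}$ ($a = \left(-6486\right) \frac{1}{30706} = - \frac{3243}{15353} \approx -0.21123$)
$n = - \frac{227975835}{461526533}$ ($n = - 5 \frac{- \frac{3243}{15353} + 2970}{-215 + 30276} = - 5 \frac{45595167}{15353 \cdot 30061} = - 5 \cdot \frac{45595167}{15353} \cdot \frac{1}{30061} = \left(-5\right) \frac{45595167}{461526533} = - \frac{227975835}{461526533} \approx -0.49396$)
$- n = \left(-1\right) \left(- \frac{227975835}{461526533}\right) = \frac{227975835}{461526533}$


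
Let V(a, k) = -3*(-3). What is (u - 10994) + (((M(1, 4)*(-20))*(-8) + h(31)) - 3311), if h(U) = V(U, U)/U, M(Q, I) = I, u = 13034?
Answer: -19552/31 ≈ -630.71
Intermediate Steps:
V(a, k) = 9
h(U) = 9/U
(u - 10994) + (((M(1, 4)*(-20))*(-8) + h(31)) - 3311) = (13034 - 10994) + (((4*(-20))*(-8) + 9/31) - 3311) = 2040 + ((-80*(-8) + 9*(1/31)) - 3311) = 2040 + ((640 + 9/31) - 3311) = 2040 + (19849/31 - 3311) = 2040 - 82792/31 = -19552/31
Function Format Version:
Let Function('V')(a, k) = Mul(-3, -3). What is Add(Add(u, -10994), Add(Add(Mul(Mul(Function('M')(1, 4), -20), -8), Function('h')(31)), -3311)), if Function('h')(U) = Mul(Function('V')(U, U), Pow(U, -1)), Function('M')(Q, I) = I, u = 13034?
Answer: Rational(-19552, 31) ≈ -630.71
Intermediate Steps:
Function('V')(a, k) = 9
Function('h')(U) = Mul(9, Pow(U, -1))
Add(Add(u, -10994), Add(Add(Mul(Mul(Function('M')(1, 4), -20), -8), Function('h')(31)), -3311)) = Add(Add(13034, -10994), Add(Add(Mul(Mul(4, -20), -8), Mul(9, Pow(31, -1))), -3311)) = Add(2040, Add(Add(Mul(-80, -8), Mul(9, Rational(1, 31))), -3311)) = Add(2040, Add(Add(640, Rational(9, 31)), -3311)) = Add(2040, Add(Rational(19849, 31), -3311)) = Add(2040, Rational(-82792, 31)) = Rational(-19552, 31)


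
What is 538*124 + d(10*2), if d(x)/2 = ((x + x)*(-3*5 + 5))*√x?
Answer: 66712 - 1600*√5 ≈ 63134.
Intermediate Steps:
d(x) = -40*x^(3/2) (d(x) = 2*(((x + x)*(-3*5 + 5))*√x) = 2*(((2*x)*(-15 + 5))*√x) = 2*(((2*x)*(-10))*√x) = 2*((-20*x)*√x) = 2*(-20*x^(3/2)) = -40*x^(3/2))
538*124 + d(10*2) = 538*124 - 40*40*√5 = 66712 - 1600*√5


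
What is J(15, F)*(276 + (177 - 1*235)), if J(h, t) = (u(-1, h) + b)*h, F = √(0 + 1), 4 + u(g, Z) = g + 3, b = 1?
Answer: -3270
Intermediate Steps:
u(g, Z) = -1 + g (u(g, Z) = -4 + (g + 3) = -4 + (3 + g) = -1 + g)
F = 1 (F = √1 = 1)
J(h, t) = -h (J(h, t) = ((-1 - 1) + 1)*h = (-2 + 1)*h = -h)
J(15, F)*(276 + (177 - 1*235)) = (-1*15)*(276 + (177 - 1*235)) = -15*(276 + (177 - 235)) = -15*(276 - 58) = -15*218 = -3270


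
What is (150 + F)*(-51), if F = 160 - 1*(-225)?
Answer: -27285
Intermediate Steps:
F = 385 (F = 160 + 225 = 385)
(150 + F)*(-51) = (150 + 385)*(-51) = 535*(-51) = -27285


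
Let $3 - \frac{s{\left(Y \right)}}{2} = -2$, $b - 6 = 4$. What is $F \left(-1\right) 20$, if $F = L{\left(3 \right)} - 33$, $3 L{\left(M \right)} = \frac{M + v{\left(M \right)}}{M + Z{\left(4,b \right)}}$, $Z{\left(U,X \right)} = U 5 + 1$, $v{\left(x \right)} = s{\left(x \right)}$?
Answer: $\frac{11815}{18} \approx 656.39$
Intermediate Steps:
$b = 10$ ($b = 6 + 4 = 10$)
$s{\left(Y \right)} = 10$ ($s{\left(Y \right)} = 6 - -4 = 6 + 4 = 10$)
$v{\left(x \right)} = 10$
$Z{\left(U,X \right)} = 1 + 5 U$ ($Z{\left(U,X \right)} = 5 U + 1 = 1 + 5 U$)
$L{\left(M \right)} = \frac{10 + M}{3 \left(21 + M\right)}$ ($L{\left(M \right)} = \frac{\left(M + 10\right) \frac{1}{M + \left(1 + 5 \cdot 4\right)}}{3} = \frac{\left(10 + M\right) \frac{1}{M + \left(1 + 20\right)}}{3} = \frac{\left(10 + M\right) \frac{1}{M + 21}}{3} = \frac{\left(10 + M\right) \frac{1}{21 + M}}{3} = \frac{\frac{1}{21 + M} \left(10 + M\right)}{3} = \frac{10 + M}{3 \left(21 + M\right)}$)
$F = - \frac{2363}{72}$ ($F = \frac{10 + 3}{3 \left(21 + 3\right)} - 33 = \frac{1}{3} \cdot \frac{1}{24} \cdot 13 - 33 = \frac{13}{72} - 33 = - \frac{2363}{72} \approx -32.819$)
$F \left(-1\right) 20 = \left(- \frac{2363}{72}\right) \left(-1\right) 20 = \frac{2363}{72} \cdot 20 = \frac{11815}{18}$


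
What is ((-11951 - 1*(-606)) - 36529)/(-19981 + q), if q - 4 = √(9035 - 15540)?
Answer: 478189449/199543517 + 23937*I*√6505/199543517 ≈ 2.3964 + 0.0096751*I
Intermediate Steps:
q = 4 + I*√6505 (q = 4 + √(9035 - 15540) = 4 + √(-6505) = 4 + I*√6505 ≈ 4.0 + 80.654*I)
((-11951 - 1*(-606)) - 36529)/(-19981 + q) = ((-11951 - 1*(-606)) - 36529)/(-19981 + (4 + I*√6505)) = ((-11951 + 606) - 36529)/(-19977 + I*√6505) = (-11345 - 36529)/(-19977 + I*√6505) = -47874/(-19977 + I*√6505)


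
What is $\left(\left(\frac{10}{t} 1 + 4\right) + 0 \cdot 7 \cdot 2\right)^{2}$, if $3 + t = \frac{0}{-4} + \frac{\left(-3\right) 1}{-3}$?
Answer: $1$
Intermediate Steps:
$t = -2$ ($t = -3 + \left(\frac{0}{-4} + \frac{\left(-3\right) 1}{-3}\right) = -3 + \left(0 \left(- \frac{1}{4}\right) - -1\right) = -3 + \left(0 + 1\right) = -3 + 1 = -2$)
$\left(\left(\frac{10}{t} 1 + 4\right) + 0 \cdot 7 \cdot 2\right)^{2} = \left(\left(\frac{10}{-2} \cdot 1 + 4\right) + 0 \cdot 7 \cdot 2\right)^{2} = \left(\left(10 \left(- \frac{1}{2}\right) 1 + 4\right) + 0 \cdot 2\right)^{2} = \left(\left(\left(-5\right) 1 + 4\right) + 0\right)^{2} = \left(\left(-5 + 4\right) + 0\right)^{2} = \left(-1 + 0\right)^{2} = \left(-1\right)^{2} = 1$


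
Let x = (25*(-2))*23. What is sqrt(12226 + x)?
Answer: 2*sqrt(2769) ≈ 105.24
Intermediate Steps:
x = -1150 (x = -50*23 = -1150)
sqrt(12226 + x) = sqrt(12226 - 1150) = sqrt(11076) = 2*sqrt(2769)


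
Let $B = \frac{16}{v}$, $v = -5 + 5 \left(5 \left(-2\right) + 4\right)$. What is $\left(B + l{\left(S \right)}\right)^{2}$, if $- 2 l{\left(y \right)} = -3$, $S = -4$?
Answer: $\frac{5329}{4900} \approx 1.0876$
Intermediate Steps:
$v = -35$ ($v = -5 + 5 \left(-10 + 4\right) = -5 + 5 \left(-6\right) = -5 - 30 = -35$)
$l{\left(y \right)} = \frac{3}{2}$ ($l{\left(y \right)} = \left(- \frac{1}{2}\right) \left(-3\right) = \frac{3}{2}$)
$B = - \frac{16}{35}$ ($B = \frac{16}{-35} = 16 \left(- \frac{1}{35}\right) = - \frac{16}{35} \approx -0.45714$)
$\left(B + l{\left(S \right)}\right)^{2} = \left(- \frac{16}{35} + \frac{3}{2}\right)^{2} = \left(\frac{73}{70}\right)^{2} = \frac{5329}{4900}$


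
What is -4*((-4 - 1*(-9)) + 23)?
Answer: -112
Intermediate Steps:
-4*((-4 - 1*(-9)) + 23) = -4*((-4 + 9) + 23) = -4*(5 + 23) = -4*28 = -112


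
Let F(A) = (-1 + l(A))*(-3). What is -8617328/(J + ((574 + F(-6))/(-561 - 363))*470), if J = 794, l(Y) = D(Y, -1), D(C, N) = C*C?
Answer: -568743648/36659 ≈ -15514.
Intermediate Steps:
D(C, N) = C**2
l(Y) = Y**2
F(A) = 3 - 3*A**2 (F(A) = (-1 + A**2)*(-3) = 3 - 3*A**2)
-8617328/(J + ((574 + F(-6))/(-561 - 363))*470) = -8617328/(794 + ((574 + (3 - 3*(-6)**2))/(-561 - 363))*470) = -8617328/(794 + ((574 + (3 - 3*36))/(-924))*470) = -8617328/(794 + ((574 + (3 - 108))*(-1/924))*470) = -8617328/(794 + ((574 - 105)*(-1/924))*470) = -8617328/(794 + (469*(-1/924))*470) = -8617328/(794 - 67/132*470) = -8617328/(794 - 15745/66) = -8617328/36659/66 = -8617328*66/36659 = -568743648/36659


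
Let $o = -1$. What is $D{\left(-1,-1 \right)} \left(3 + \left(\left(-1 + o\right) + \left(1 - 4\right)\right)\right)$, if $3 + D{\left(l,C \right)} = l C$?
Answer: $4$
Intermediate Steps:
$D{\left(l,C \right)} = -3 + C l$ ($D{\left(l,C \right)} = -3 + l C = -3 + C l$)
$D{\left(-1,-1 \right)} \left(3 + \left(\left(-1 + o\right) + \left(1 - 4\right)\right)\right) = \left(-3 - -1\right) \left(3 + \left(\left(-1 - 1\right) + \left(1 - 4\right)\right)\right) = \left(-3 + 1\right) \left(3 - 5\right) = - 2 \left(3 - 5\right) = \left(-2\right) \left(-2\right) = 4$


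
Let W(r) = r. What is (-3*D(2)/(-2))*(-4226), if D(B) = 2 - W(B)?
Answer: 0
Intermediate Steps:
D(B) = 2 - B
(-3*D(2)/(-2))*(-4226) = (-3*(2 - 1*2)/(-2))*(-4226) = (-3*(2 - 2)*(-1/2))*(-4226) = (-3*0*(-1/2))*(-4226) = (0*(-1/2))*(-4226) = 0*(-4226) = 0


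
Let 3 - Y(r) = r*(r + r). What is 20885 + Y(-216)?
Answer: -72424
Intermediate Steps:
Y(r) = 3 - 2*r**2 (Y(r) = 3 - r*(r + r) = 3 - r*2*r = 3 - 2*r**2)
20885 + Y(-216) = 20885 + (3 - 2*(-216)**2) = 20885 + (3 - 2*46656) = 20885 + (3 - 93312) = 20885 - 93309 = -72424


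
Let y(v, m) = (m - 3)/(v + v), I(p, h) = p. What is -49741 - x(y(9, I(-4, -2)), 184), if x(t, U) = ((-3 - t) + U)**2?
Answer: -26776309/324 ≈ -82643.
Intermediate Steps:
y(v, m) = (-3 + m)/(2*v) (y(v, m) = (-3 + m)/((2*v)) = (-3 + m)*(1/(2*v)) = (-3 + m)/(2*v))
x(t, U) = (-3 + U - t)**2
-49741 - x(y(9, I(-4, -2)), 184) = -49741 - (3 + (1/2)*(-3 - 4)/9 - 1*184)**2 = -49741 - (3 + (1/2)*(1/9)*(-7) - 184)**2 = -49741 - (3 - 7/18 - 184)**2 = -49741 - (-3265/18)**2 = -49741 - 1*10660225/324 = -49741 - 10660225/324 = -26776309/324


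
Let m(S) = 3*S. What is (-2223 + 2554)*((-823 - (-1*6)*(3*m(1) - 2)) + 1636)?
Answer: 283005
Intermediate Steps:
(-2223 + 2554)*((-823 - (-1*6)*(3*m(1) - 2)) + 1636) = (-2223 + 2554)*((-823 - (-1*6)*(3*(3*1) - 2)) + 1636) = 331*((-823 - (-6)*(3*3 - 2)) + 1636) = 331*((-823 - (-6)*(9 - 2)) + 1636) = 331*((-823 - (-6)*7) + 1636) = 331*((-823 - 1*(-42)) + 1636) = 331*((-823 + 42) + 1636) = 331*(-781 + 1636) = 331*855 = 283005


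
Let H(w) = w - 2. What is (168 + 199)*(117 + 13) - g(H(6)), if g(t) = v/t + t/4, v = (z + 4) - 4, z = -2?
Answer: 95419/2 ≈ 47710.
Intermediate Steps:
v = -2 (v = (-2 + 4) - 4 = 2 - 4 = -2)
H(w) = -2 + w
g(t) = -2/t + t/4
(168 + 199)*(117 + 13) - g(H(6)) = (168 + 199)*(117 + 13) - (-2/(-2 + 6) + (-2 + 6)/4) = 367*130 - (-2/4 + (¼)*4) = 47710 - (-2*¼ + 1) = 47710 - (-½ + 1) = 47710 - 1*½ = 47710 - ½ = 95419/2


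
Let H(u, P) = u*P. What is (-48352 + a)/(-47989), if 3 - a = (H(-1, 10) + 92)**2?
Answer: 55073/47989 ≈ 1.1476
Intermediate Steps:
H(u, P) = P*u
a = -6721 (a = 3 - (10*(-1) + 92)**2 = 3 - (-10 + 92)**2 = 3 - 1*82**2 = 3 - 1*6724 = 3 - 6724 = -6721)
(-48352 + a)/(-47989) = (-48352 - 6721)/(-47989) = -55073*(-1/47989) = 55073/47989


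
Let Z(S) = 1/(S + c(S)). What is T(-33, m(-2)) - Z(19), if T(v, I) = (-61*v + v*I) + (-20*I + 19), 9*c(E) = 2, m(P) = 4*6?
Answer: 131471/173 ≈ 759.95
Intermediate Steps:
m(P) = 24
c(E) = 2/9 (c(E) = (⅑)*2 = 2/9)
Z(S) = 1/(2/9 + S) (Z(S) = 1/(S + 2/9) = 1/(2/9 + S))
T(v, I) = 19 - 61*v - 20*I + I*v (T(v, I) = (-61*v + I*v) + (19 - 20*I) = 19 - 61*v - 20*I + I*v)
T(-33, m(-2)) - Z(19) = (19 - 61*(-33) - 20*24 + 24*(-33)) - 9/(2 + 9*19) = (19 + 2013 - 480 - 792) - 9/(2 + 171) = 760 - 9/173 = 131471/173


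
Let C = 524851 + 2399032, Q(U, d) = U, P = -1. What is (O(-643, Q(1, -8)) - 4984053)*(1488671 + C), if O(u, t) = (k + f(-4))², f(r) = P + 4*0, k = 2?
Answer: -21992398588808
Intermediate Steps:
C = 2923883
f(r) = -1 (f(r) = -1 + 4*0 = -1 + 0 = -1)
O(u, t) = 1 (O(u, t) = (2 - 1)² = 1² = 1)
(O(-643, Q(1, -8)) - 4984053)*(1488671 + C) = (1 - 4984053)*(1488671 + 2923883) = -4984052*4412554 = -21992398588808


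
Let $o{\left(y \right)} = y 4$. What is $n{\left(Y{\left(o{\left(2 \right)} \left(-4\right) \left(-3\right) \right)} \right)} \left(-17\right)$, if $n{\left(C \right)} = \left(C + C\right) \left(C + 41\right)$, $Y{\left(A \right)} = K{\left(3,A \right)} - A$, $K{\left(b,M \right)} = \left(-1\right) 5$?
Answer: $-206040$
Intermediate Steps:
$o{\left(y \right)} = 4 y$
$K{\left(b,M \right)} = -5$
$Y{\left(A \right)} = -5 - A$
$n{\left(C \right)} = 2 C \left(41 + C\right)$
$n{\left(Y{\left(o{\left(2 \right)} \left(-4\right) \left(-3\right) \right)} \right)} \left(-17\right) = 2 \left(-5 - 4 \cdot 2 \left(-4\right) \left(-3\right)\right) \left(41 - \left(5 + 4 \cdot 2 \left(-4\right) \left(-3\right)\right)\right) \left(-17\right) = 2 \left(-5 - 8 \left(-4\right) \left(-3\right)\right) \left(41 - \left(5 + 8 \left(-4\right) \left(-3\right)\right)\right) \left(-17\right) = 2 \left(-5 - \left(-32\right) \left(-3\right)\right) \left(41 - \left(5 - -96\right)\right) \left(-17\right) = 2 \left(-5 - 96\right) \left(41 - 101\right) \left(-17\right) = 2 \left(-101\right) \left(41 - 101\right) \left(-17\right) = 2 \left(-101\right) \left(-60\right) \left(-17\right) = 12120 \left(-17\right) = -206040$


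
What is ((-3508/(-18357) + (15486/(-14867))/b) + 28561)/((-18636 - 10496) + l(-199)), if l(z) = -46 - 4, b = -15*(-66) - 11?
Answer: -85742083671427/87605785426038 ≈ -0.97873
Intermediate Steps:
b = 979 (b = 990 - 11 = 979)
l(z) = -50
((-3508/(-18357) + (15486/(-14867))/b) + 28561)/((-18636 - 10496) + l(-199)) = ((-3508/(-18357) + (15486/(-14867))/979) + 28561)/((-18636 - 10496) - 50) = ((-3508*(-1/18357) + (15486*(-1/14867))*(1/979)) + 28561)/(-29132 - 50) = ((3508/18357 - 15486/14867*1/979) + 28561)/(-29182) = ((3508/18357 - 174/163537) + 28561)*(-1/29182) = (570493678/3002048709 + 28561)*(-1/29182) = (85742083671427/3002048709)*(-1/29182) = -85742083671427/87605785426038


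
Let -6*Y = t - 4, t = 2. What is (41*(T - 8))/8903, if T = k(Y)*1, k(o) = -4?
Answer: -492/8903 ≈ -0.055262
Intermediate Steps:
Y = 1/3 (Y = -(2 - 4)/6 = -1/6*(-2) = 1/3 ≈ 0.33333)
T = -4 (T = -4*1 = -4)
(41*(T - 8))/8903 = (41*(-4 - 8))/8903 = (41*(-12))*(1/8903) = -492*1/8903 = -492/8903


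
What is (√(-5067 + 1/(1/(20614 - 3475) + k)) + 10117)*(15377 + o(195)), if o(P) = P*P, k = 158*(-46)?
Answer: 540268034 + 106804*I*√19655844721356261489/124566251 ≈ 5.4027e+8 + 3.8013e+6*I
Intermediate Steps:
k = -7268
o(P) = P²
(√(-5067 + 1/(1/(20614 - 3475) + k)) + 10117)*(15377 + o(195)) = (√(-5067 + 1/(1/(20614 - 3475) - 7268)) + 10117)*(15377 + 195²) = (√(-5067 + 1/(1/17139 - 7268)) + 10117)*(15377 + 38025) = (√(-5067 + 1/(1/17139 - 7268)) + 10117)*53402 = (√(-5067 + 1/(-124566251/17139)) + 10117)*53402 = (√(-5067 - 17139/124566251) + 10117)*53402 = (√(-631177210956/124566251) + 10117)*53402 = (2*I*√19655844721356261489/124566251 + 10117)*53402 = (10117 + 2*I*√19655844721356261489/124566251)*53402 = 540268034 + 106804*I*√19655844721356261489/124566251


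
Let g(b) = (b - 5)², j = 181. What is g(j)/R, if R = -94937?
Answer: -30976/94937 ≈ -0.32628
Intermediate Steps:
g(b) = (-5 + b)²
g(j)/R = (-5 + 181)²/(-94937) = 176²*(-1/94937) = 30976*(-1/94937) = -30976/94937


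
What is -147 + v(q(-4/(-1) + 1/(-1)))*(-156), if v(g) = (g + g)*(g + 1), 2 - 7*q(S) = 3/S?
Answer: -9699/49 ≈ -197.94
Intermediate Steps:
q(S) = 2/7 - 3/(7*S)
v(g) = 2*g*(1 + g) (v(g) = (2*g)*(1 + g) = 2*g*(1 + g))
-147 + v(q(-4/(-1) + 1/(-1)))*(-156) = -147 + (2*((-3 + 2*(-4/(-1) + 1/(-1)))/(7*(-4/(-1) + 1/(-1))))*(1 + (-3 + 2*(-4/(-1) + 1/(-1)))/(7*(-4/(-1) + 1/(-1)))))*(-156) = -147 + (2*((-3 + 2*(-4*(-1) + 1*(-1)))/(7*(-4*(-1) + 1*(-1))))*(1 + (-3 + 2*(-4*(-1) + 1*(-1)))/(7*(-4*(-1) + 1*(-1)))))*(-156) = -147 + (2*((-3 + 2*(4 - 1))/(7*(4 - 1)))*(1 + (-3 + 2*(4 - 1))/(7*(4 - 1))))*(-156) = -147 + (2*((⅐)*(-3 + 2*3)/3)*(1 + (⅐)*(-3 + 2*3)/3))*(-156) = -147 + (2*((⅐)*(⅓)*(-3 + 6))*(1 + (⅐)*(⅓)*(-3 + 6)))*(-156) = -147 + (2*((⅐)*(⅓)*3)*(1 + (⅐)*(⅓)*3))*(-156) = -147 + (2*(⅐)*(1 + ⅐))*(-156) = -147 + (2*(⅐)*(8/7))*(-156) = -147 + (16/49)*(-156) = -147 - 2496/49 = -9699/49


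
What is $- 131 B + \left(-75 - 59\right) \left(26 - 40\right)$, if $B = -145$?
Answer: $20871$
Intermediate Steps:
$- 131 B + \left(-75 - 59\right) \left(26 - 40\right) = \left(-131\right) \left(-145\right) + \left(-75 - 59\right) \left(26 - 40\right) = 18995 - -1876 = 18995 + 1876 = 20871$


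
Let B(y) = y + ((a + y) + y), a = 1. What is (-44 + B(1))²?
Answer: 1600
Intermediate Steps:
B(y) = 1 + 3*y (B(y) = y + ((1 + y) + y) = y + (1 + 2*y) = 1 + 3*y)
(-44 + B(1))² = (-44 + (1 + 3*1))² = (-44 + (1 + 3))² = (-44 + 4)² = (-40)² = 1600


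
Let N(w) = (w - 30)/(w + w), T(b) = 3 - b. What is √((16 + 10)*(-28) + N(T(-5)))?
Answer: I*√11670/4 ≈ 27.007*I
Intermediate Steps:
N(w) = (-30 + w)/(2*w) (N(w) = (-30 + w)/((2*w)) = (-30 + w)*(1/(2*w)) = (-30 + w)/(2*w))
√((16 + 10)*(-28) + N(T(-5))) = √((16 + 10)*(-28) + (-30 + (3 - 1*(-5)))/(2*(3 - 1*(-5)))) = √(26*(-28) + (-30 + (3 + 5))/(2*(3 + 5))) = √(-728 + (½)*(-30 + 8)/8) = √(-728 + (½)*(⅛)*(-22)) = √(-728 - 11/8) = √(-5835/8) = I*√11670/4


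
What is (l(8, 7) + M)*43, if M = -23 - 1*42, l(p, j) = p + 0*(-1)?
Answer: -2451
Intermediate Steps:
l(p, j) = p (l(p, j) = p + 0 = p)
M = -65 (M = -23 - 42 = -65)
(l(8, 7) + M)*43 = (8 - 65)*43 = -57*43 = -2451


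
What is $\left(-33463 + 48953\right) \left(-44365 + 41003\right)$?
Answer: $-52077380$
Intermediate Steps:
$\left(-33463 + 48953\right) \left(-44365 + 41003\right) = 15490 \left(-3362\right) = -52077380$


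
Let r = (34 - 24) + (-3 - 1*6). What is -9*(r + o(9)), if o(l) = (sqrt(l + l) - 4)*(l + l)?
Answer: 639 - 486*sqrt(2) ≈ -48.308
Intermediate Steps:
r = 1 (r = 10 + (-3 - 6) = 10 - 9 = 1)
o(l) = 2*l*(-4 + sqrt(2)*sqrt(l)) (o(l) = (sqrt(2*l) - 4)*(2*l) = (sqrt(2)*sqrt(l) - 4)*(2*l) = (-4 + sqrt(2)*sqrt(l))*(2*l) = 2*l*(-4 + sqrt(2)*sqrt(l)))
-9*(r + o(9)) = -9*(1 + (-8*9 + 2*sqrt(2)*9**(3/2))) = -9*(1 + (-72 + 2*sqrt(2)*27)) = -9*(1 + (-72 + 54*sqrt(2))) = -9*(-71 + 54*sqrt(2)) = 639 - 486*sqrt(2)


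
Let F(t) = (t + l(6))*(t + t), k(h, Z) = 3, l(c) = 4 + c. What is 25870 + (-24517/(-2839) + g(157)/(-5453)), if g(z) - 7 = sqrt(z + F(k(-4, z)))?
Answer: 57232696374/2211581 - sqrt(235)/5453 ≈ 25879.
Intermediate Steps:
F(t) = 2*t*(10 + t) (F(t) = (t + (4 + 6))*(t + t) = (t + 10)*(2*t) = (10 + t)*(2*t) = 2*t*(10 + t))
g(z) = 7 + sqrt(78 + z) (g(z) = 7 + sqrt(z + 2*3*(10 + 3)) = 7 + sqrt(z + 2*3*13) = 7 + sqrt(z + 78) = 7 + sqrt(78 + z))
25870 + (-24517/(-2839) + g(157)/(-5453)) = 25870 + (-24517/(-2839) + (7 + sqrt(78 + 157))/(-5453)) = 25870 + (-24517*(-1/2839) + (7 + sqrt(235))*(-1/5453)) = 25870 + (24517/2839 + (-1/779 - sqrt(235)/5453)) = 25870 + (19095904/2211581 - sqrt(235)/5453) = 57232696374/2211581 - sqrt(235)/5453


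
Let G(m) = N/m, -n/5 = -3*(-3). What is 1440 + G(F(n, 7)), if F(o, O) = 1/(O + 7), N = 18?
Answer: 1692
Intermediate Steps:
n = -45 (n = -(-15)*(-3) = -5*9 = -45)
F(o, O) = 1/(7 + O)
G(m) = 18/m
1440 + G(F(n, 7)) = 1440 + 18/(1/(7 + 7)) = 1440 + 18/(1/14) = 1440 + 18*14 = 1440 + 252 = 1692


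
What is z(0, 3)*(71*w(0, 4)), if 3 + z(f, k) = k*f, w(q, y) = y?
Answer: -852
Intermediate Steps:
z(f, k) = -3 + f*k (z(f, k) = -3 + k*f = -3 + f*k)
z(0, 3)*(71*w(0, 4)) = (-3 + 0*3)*(71*4) = (-3 + 0)*284 = -3*284 = -852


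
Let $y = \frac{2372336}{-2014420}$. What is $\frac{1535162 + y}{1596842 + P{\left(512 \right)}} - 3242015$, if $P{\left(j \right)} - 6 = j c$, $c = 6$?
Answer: $- \frac{1306090276904104037}{402863855800} \approx -3.242 \cdot 10^{6}$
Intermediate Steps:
$P{\left(j \right)} = 6 + 6 j$ ($P{\left(j \right)} = 6 + j 6 = 6 + 6 j$)
$y = - \frac{593084}{503605}$ ($y = 2372336 \left(- \frac{1}{2014420}\right) = - \frac{593084}{503605} \approx -1.1777$)
$\frac{1535162 + y}{1596842 + P{\left(512 \right)}} - 3242015 = \frac{1535162 - \frac{593084}{503605}}{1596842 + \left(6 + 6 \cdot 512\right)} - 3242015 = \frac{773114665926}{503605 \left(1596842 + \left(6 + 3072\right)\right)} - 3242015 = \frac{773114665926}{503605 \left(1596842 + 3078\right)} - 3242015 = \frac{773114665926}{503605 \cdot 1599920} - 3242015 = \frac{773114665926}{503605} \cdot \frac{1}{1599920} - 3242015 = \frac{386557332963}{402863855800} - 3242015 = - \frac{1306090276904104037}{402863855800}$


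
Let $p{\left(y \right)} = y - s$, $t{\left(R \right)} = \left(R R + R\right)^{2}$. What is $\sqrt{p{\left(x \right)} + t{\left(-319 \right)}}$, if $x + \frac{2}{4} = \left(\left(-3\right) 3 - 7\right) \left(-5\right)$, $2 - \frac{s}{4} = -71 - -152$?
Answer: $\frac{\sqrt{41161919038}}{2} \approx 1.0144 \cdot 10^{5}$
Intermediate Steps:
$s = -316$ ($s = 8 - 4 \left(-71 - -152\right) = 8 - 4 \left(-71 + 152\right) = 8 - 324 = -316$)
$t{\left(R \right)} = \left(R + R^{2}\right)^{2}$ ($t{\left(R \right)} = \left(R^{2} + R\right)^{2} = \left(R + R^{2}\right)^{2}$)
$x = \frac{159}{2}$ ($x = - \frac{1}{2} + \left(\left(-3\right) 3 - 7\right) \left(-5\right) = - \frac{1}{2} + \left(-9 - 7\right) \left(-5\right) = - \frac{1}{2} - -80 = - \frac{1}{2} + 80 = \frac{159}{2} \approx 79.5$)
$p{\left(y \right)} = 316 + y$ ($p{\left(y \right)} = y - -316 = y + 316 = 316 + y$)
$\sqrt{p{\left(x \right)} + t{\left(-319 \right)}} = \sqrt{\left(316 + \frac{159}{2}\right) + \left(-319\right)^{2} \left(1 - 319\right)^{2}} = \sqrt{\frac{791}{2} + 101761 \left(-318\right)^{2}} = \sqrt{\frac{791}{2} + 101761 \cdot 101124} = \sqrt{\frac{791}{2} + 10290479364} = \sqrt{\frac{20580959519}{2}} = \frac{\sqrt{41161919038}}{2}$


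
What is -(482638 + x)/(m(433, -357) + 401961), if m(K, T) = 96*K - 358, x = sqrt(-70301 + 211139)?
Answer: -482638/443171 - sqrt(140838)/443171 ≈ -1.0899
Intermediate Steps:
x = sqrt(140838) ≈ 375.28
m(K, T) = -358 + 96*K
-(482638 + x)/(m(433, -357) + 401961) = -(482638 + sqrt(140838))/((-358 + 96*433) + 401961) = -(482638 + sqrt(140838))/((-358 + 41568) + 401961) = -(482638 + sqrt(140838))/(41210 + 401961) = -(482638 + sqrt(140838))/443171 = -(482638/443171 + sqrt(140838)/443171) = -482638/443171 - sqrt(140838)/443171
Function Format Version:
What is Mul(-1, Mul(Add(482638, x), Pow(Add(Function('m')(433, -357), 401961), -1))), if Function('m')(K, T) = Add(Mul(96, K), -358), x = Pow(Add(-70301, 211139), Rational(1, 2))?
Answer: Add(Rational(-482638, 443171), Mul(Rational(-1, 443171), Pow(140838, Rational(1, 2)))) ≈ -1.0899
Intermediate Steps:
x = Pow(140838, Rational(1, 2)) ≈ 375.28
Function('m')(K, T) = Add(-358, Mul(96, K))
Mul(-1, Mul(Add(482638, x), Pow(Add(Function('m')(433, -357), 401961), -1))) = Mul(-1, Mul(Add(482638, Pow(140838, Rational(1, 2))), Pow(Add(Add(-358, Mul(96, 433)), 401961), -1))) = Mul(-1, Mul(Add(482638, Pow(140838, Rational(1, 2))), Pow(Add(Add(-358, 41568), 401961), -1))) = Mul(-1, Mul(Add(482638, Pow(140838, Rational(1, 2))), Pow(Add(41210, 401961), -1))) = Mul(-1, Mul(Add(482638, Pow(140838, Rational(1, 2))), Pow(443171, -1))) = Mul(-1, Mul(Add(482638, Pow(140838, Rational(1, 2))), Rational(1, 443171))) = Mul(-1, Add(Rational(482638, 443171), Mul(Rational(1, 443171), Pow(140838, Rational(1, 2))))) = Add(Rational(-482638, 443171), Mul(Rational(-1, 443171), Pow(140838, Rational(1, 2))))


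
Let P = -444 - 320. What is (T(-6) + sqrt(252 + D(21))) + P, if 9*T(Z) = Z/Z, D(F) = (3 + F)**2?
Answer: -6875/9 + 6*sqrt(23) ≈ -735.11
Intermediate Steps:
P = -764
T(Z) = 1/9 (T(Z) = (Z/Z)/9 = (1/9)*1 = 1/9)
(T(-6) + sqrt(252 + D(21))) + P = (1/9 + sqrt(252 + (3 + 21)**2)) - 764 = (1/9 + sqrt(252 + 24**2)) - 764 = (1/9 + sqrt(252 + 576)) - 764 = (1/9 + sqrt(828)) - 764 = (1/9 + 6*sqrt(23)) - 764 = -6875/9 + 6*sqrt(23)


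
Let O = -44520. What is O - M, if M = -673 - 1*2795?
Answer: -41052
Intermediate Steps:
M = -3468 (M = -673 - 2795 = -3468)
O - M = -44520 - 1*(-3468) = -44520 + 3468 = -41052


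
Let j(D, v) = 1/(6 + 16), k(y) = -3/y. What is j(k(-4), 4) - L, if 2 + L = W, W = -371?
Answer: 8207/22 ≈ 373.05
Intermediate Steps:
j(D, v) = 1/22
L = -373 (L = -2 - 371 = -373)
j(k(-4), 4) - L = 1/22 - 1*(-373) = 1/22 + 373 = 8207/22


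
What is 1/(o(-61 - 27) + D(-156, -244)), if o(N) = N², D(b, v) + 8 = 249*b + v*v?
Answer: 1/28428 ≈ 3.5177e-5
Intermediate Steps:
D(b, v) = -8 + v² + 249*b (D(b, v) = -8 + (249*b + v*v) = -8 + (249*b + v²) = -8 + (v² + 249*b) = -8 + v² + 249*b)
1/(o(-61 - 27) + D(-156, -244)) = 1/((-61 - 27)² + (-8 + (-244)² + 249*(-156))) = 1/((-88)² + (-8 + 59536 - 38844)) = 1/(7744 + 20684) = 1/28428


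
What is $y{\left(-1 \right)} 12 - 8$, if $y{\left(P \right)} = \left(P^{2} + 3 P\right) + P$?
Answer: $-44$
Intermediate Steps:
$y{\left(P \right)} = P^{2} + 4 P$
$y{\left(-1 \right)} 12 - 8 = - (4 - 1) 12 - 8 = \left(-1\right) 3 \cdot 12 - 8 = \left(-3\right) 12 - 8 = -36 - 8 = -44$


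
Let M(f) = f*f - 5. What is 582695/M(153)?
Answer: 582695/23404 ≈ 24.897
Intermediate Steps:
M(f) = -5 + f**2 (M(f) = f**2 - 5 = -5 + f**2)
582695/M(153) = 582695/(-5 + 153**2) = 582695/(-5 + 23409) = 582695/23404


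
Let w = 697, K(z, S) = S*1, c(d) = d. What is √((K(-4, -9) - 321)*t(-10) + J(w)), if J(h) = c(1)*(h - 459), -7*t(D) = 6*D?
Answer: I*√126938/7 ≈ 50.898*I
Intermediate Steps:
t(D) = -6*D/7
K(z, S) = S
J(h) = -459 + h (J(h) = 1*(h - 459) = 1*(-459 + h) = -459 + h)
√((K(-4, -9) - 321)*t(-10) + J(w)) = √((-9 - 321)*(-6/7*(-10)) + (-459 + 697)) = √(-330*60/7 + 238) = √(-19800/7 + 238) = √(-18134/7) = I*√126938/7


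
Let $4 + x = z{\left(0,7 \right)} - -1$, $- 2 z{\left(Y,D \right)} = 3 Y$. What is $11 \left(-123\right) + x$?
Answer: $-1356$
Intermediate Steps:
$z{\left(Y,D \right)} = - \frac{3 Y}{2}$
$x = -3$ ($x = -4 - -1 = -4 + \left(0 + 1\right) = -4 + 1 = -3$)
$11 \left(-123\right) + x = 11 \left(-123\right) - 3 = -1353 - 3 = -1356$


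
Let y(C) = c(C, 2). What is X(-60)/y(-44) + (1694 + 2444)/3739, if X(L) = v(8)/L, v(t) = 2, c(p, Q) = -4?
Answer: 500299/448680 ≈ 1.1150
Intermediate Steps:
y(C) = -4
X(L) = 2/L
X(-60)/y(-44) + (1694 + 2444)/3739 = (2/(-60))/(-4) + (1694 + 2444)/3739 = (2*(-1/60))*(-1/4) + 4138*(1/3739) = -1/30*(-1/4) + 4138/3739 = 1/120 + 4138/3739 = 500299/448680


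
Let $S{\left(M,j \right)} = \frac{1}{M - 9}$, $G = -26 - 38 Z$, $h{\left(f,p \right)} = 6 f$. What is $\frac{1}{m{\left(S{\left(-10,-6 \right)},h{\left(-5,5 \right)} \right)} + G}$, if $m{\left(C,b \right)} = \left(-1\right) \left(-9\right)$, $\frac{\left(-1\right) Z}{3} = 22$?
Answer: $\frac{1}{2491} \approx 0.00040145$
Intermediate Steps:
$Z = -66$ ($Z = \left(-3\right) 22 = -66$)
$G = 2482$ ($G = -26 - -2508 = -26 + 2508 = 2482$)
$S{\left(M,j \right)} = \frac{1}{-9 + M}$
$m{\left(C,b \right)} = 9$
$\frac{1}{m{\left(S{\left(-10,-6 \right)},h{\left(-5,5 \right)} \right)} + G} = \frac{1}{9 + 2482} = \frac{1}{2491}$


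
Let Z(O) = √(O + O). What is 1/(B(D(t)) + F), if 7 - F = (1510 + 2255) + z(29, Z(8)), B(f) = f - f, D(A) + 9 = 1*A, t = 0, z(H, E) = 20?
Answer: -1/3778 ≈ -0.00026469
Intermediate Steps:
Z(O) = √2*√O (Z(O) = √(2*O) = √2*√O)
D(A) = -9 + A (D(A) = -9 + 1*A = -9 + A)
B(f) = 0
F = -3778 (F = 7 - ((1510 + 2255) + 20) = 7 - (3765 + 20) = 7 - 1*3785 = 7 - 3785 = -3778)
1/(B(D(t)) + F) = 1/(0 - 3778) = 1/(-3778) = -1/3778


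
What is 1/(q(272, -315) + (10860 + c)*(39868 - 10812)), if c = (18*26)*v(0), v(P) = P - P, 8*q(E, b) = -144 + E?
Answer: 1/315548176 ≈ 3.1691e-9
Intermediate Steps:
q(E, b) = -18 + E/8 (q(E, b) = (-144 + E)/8 = -18 + E/8)
v(P) = 0
c = 0 (c = (18*26)*0 = 468*0 = 0)
1/(q(272, -315) + (10860 + c)*(39868 - 10812)) = 1/((-18 + (1/8)*272) + (10860 + 0)*(39868 - 10812)) = 1/((-18 + 34) + 10860*29056) = 1/(16 + 315548160) = 1/315548176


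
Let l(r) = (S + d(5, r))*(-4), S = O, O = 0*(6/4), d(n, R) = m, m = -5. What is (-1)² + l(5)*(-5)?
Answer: -99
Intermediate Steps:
d(n, R) = -5
O = 0 (O = 0*(6*(¼)) = 0*(3/2) = 0)
S = 0
l(r) = 20 (l(r) = (0 - 5)*(-4) = -5*(-4) = 20)
(-1)² + l(5)*(-5) = (-1)² + 20*(-5) = 1 - 100 = -99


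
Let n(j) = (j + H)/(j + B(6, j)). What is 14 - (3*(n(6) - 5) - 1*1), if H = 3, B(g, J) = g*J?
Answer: 411/14 ≈ 29.357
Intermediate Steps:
B(g, J) = J*g
n(j) = (3 + j)/(7*j) (n(j) = (j + 3)/(j + j*6) = (3 + j)/(j + 6*j) = (3 + j)/((7*j)) = (3 + j)*(1/(7*j)) = (3 + j)/(7*j))
14 - (3*(n(6) - 5) - 1*1) = 14 - (3*((⅐)*(3 + 6)/6 - 5) - 1*1) = 14 - (3*((⅐)*(⅙)*9 - 5) - 1) = 14 - (3*(3/14 - 5) - 1) = 14 - (3*(-67/14) - 1) = 14 - (-201/14 - 1) = 14 - 1*(-215/14) = 14 + 215/14 = 411/14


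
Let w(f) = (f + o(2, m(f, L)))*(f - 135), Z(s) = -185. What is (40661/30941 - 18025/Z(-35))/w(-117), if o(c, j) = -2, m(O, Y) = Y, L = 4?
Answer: 18841127/5721795366 ≈ 0.0032929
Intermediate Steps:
w(f) = (-135 + f)*(-2 + f) (w(f) = (f - 2)*(f - 135) = (-2 + f)*(-135 + f) = (-135 + f)*(-2 + f))
(40661/30941 - 18025/Z(-35))/w(-117) = (40661/30941 - 18025/(-185))/(270 + (-117)**2 - 137*(-117)) = (40661*(1/30941) - 18025*(-1/185))/(270 + 13689 + 16029) = (40661/30941 + 3605/37)/29988 = (113046762/1144817)*(1/29988) = 18841127/5721795366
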